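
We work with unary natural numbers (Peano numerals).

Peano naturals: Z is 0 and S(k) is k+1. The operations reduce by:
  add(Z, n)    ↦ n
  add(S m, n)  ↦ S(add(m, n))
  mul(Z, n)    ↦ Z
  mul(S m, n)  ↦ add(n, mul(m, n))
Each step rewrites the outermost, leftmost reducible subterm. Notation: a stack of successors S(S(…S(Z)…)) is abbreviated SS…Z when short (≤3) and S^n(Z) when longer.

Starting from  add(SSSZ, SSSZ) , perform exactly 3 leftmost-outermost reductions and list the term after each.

Answer: after 3 steps: S(S(S(add(Z, SSSZ))))

Reduction:
  start: add(SSSZ, SSSZ)
  step 1: S(add(SSZ, SSSZ))
  step 2: S(S(add(SZ, SSSZ)))
  step 3: S(S(S(add(Z, SSSZ))))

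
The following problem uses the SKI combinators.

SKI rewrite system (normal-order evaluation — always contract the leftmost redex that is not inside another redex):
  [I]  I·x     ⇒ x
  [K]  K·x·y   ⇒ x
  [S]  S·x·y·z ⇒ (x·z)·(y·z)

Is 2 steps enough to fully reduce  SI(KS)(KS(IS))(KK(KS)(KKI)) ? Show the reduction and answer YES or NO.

  start: SI(KS)(KS(IS))(KK(KS)(KKI))
  step 1: I(KS(IS))(KS(KS(IS)))(KK(KS)(KKI))
  step 2: KS(IS)(KS(KS(IS)))(KK(KS)(KKI))

Answer: NO — after 2 steps the term is KS(IS)(KS(KS(IS)))(KK(KS)(KKI)), not yet normal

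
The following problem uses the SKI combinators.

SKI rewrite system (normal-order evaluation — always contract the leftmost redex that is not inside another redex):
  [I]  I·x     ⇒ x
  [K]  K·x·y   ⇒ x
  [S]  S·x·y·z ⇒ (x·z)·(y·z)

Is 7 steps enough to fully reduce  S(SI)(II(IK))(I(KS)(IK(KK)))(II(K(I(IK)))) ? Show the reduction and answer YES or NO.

Answer: NO — after 7 steps the term is I(KS)(IK(KK))(II(K(I(IK)))), not yet normal

Derivation:
  start: S(SI)(II(IK))(I(KS)(IK(KK)))(II(K(I(IK))))
  [1] SI(I(KS)(IK(KK)))(II(IK)(I(KS)(IK(KK))))(II(K(I(IK))))
  [2] I(II(IK)(I(KS)(IK(KK))))(I(KS)(IK(KK))(II(IK)(I(KS)(IK(KK)))))(II(K(I(IK))))
  [3] II(IK)(I(KS)(IK(KK)))(I(KS)(IK(KK))(II(IK)(I(KS)(IK(KK)))))(II(K(I(IK))))
  [4] I(IK)(I(KS)(IK(KK)))(I(KS)(IK(KK))(II(IK)(I(KS)(IK(KK)))))(II(K(I(IK))))
  [5] IK(I(KS)(IK(KK)))(I(KS)(IK(KK))(II(IK)(I(KS)(IK(KK)))))(II(K(I(IK))))
  [6] K(I(KS)(IK(KK)))(I(KS)(IK(KK))(II(IK)(I(KS)(IK(KK)))))(II(K(I(IK))))
  [7] I(KS)(IK(KK))(II(K(I(IK))))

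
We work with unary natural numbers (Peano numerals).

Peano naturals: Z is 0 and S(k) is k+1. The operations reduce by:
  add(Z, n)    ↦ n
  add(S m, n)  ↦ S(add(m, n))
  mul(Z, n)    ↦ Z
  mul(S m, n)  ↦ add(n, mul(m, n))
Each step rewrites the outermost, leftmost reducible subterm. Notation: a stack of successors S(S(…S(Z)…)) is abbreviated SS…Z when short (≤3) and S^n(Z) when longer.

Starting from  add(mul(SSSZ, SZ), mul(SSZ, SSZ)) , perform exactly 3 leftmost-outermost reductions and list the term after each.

  start: add(mul(SSSZ, SZ), mul(SSZ, SSZ))
  [1] add(add(SZ, mul(SSZ, SZ)), mul(SSZ, SSZ))
  [2] add(S(add(Z, mul(SSZ, SZ))), mul(SSZ, SSZ))
  [3] S(add(add(Z, mul(SSZ, SZ)), mul(SSZ, SSZ)))

Answer: after 3 steps: S(add(add(Z, mul(SSZ, SZ)), mul(SSZ, SSZ)))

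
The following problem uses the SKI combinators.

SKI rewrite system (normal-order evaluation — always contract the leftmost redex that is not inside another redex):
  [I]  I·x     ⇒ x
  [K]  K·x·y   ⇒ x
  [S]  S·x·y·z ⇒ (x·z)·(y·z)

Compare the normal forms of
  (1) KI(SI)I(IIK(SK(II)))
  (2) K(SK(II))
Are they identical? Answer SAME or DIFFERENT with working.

Answer: SAME — A ⇓ K(SKI), B ⇓ K(SKI)

Derivation:
Term A:
  start: KI(SI)I(IIK(SK(II)))
  step 1: II(IIK(SK(II)))
  step 2: I(IIK(SK(II)))
  step 3: IIK(SK(II))
  step 4: IK(SK(II))
  step 5: K(SK(II))
  step 6: K(SKI)

Term B:
  start: K(SK(II))
  step 1: K(SKI)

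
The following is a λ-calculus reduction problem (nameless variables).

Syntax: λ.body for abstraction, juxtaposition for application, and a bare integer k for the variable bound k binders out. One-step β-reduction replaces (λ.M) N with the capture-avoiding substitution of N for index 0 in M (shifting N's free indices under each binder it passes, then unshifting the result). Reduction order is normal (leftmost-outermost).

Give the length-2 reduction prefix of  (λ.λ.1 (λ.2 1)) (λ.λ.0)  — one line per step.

Answer: after 2 steps: λ.λ.0

Derivation:
  start: (λ.λ.1 (λ.2 1)) (λ.λ.0)
  [1] λ.(λ.λ.0) (λ.(λ.λ.0) 1)
  [2] λ.λ.0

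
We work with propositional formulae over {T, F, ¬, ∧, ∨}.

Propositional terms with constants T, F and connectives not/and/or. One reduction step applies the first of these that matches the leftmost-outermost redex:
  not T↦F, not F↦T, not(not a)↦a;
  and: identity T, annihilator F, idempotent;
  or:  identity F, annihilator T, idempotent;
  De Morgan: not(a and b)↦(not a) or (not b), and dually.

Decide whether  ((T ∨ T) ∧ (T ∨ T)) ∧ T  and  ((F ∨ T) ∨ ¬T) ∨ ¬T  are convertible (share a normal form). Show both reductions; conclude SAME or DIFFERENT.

Term A:
  start: ((T ∨ T) ∧ (T ∨ T)) ∧ T
  →1  (T ∨ T) ∧ (T ∨ T)
  →2  T ∨ T
  →3  T

Term B:
  start: ((F ∨ T) ∨ ¬T) ∨ ¬T
  →1  (T ∨ ¬T) ∨ ¬T
  →2  T ∨ ¬T
  →3  T

Answer: SAME — A ⇓ T, B ⇓ T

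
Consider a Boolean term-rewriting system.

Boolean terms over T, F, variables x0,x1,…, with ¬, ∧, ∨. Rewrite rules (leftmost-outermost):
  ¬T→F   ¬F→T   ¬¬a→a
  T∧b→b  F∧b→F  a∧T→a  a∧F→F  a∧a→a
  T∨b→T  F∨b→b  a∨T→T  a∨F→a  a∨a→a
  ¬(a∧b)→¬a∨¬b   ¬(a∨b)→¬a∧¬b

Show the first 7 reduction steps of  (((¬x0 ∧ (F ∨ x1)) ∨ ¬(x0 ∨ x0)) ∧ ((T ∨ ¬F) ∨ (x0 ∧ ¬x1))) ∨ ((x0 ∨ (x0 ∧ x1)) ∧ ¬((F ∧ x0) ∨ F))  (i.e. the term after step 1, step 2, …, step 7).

  start: (((¬x0 ∧ (F ∨ x1)) ∨ ¬(x0 ∨ x0)) ∧ ((T ∨ ¬F) ∨ (x0 ∧ ¬x1))) ∨ ((x0 ∨ (x0 ∧ x1)) ∧ ¬((F ∧ x0) ∨ F))
  step 1: (((¬x0 ∧ x1) ∨ ¬(x0 ∨ x0)) ∧ ((T ∨ ¬F) ∨ (x0 ∧ ¬x1))) ∨ ((x0 ∨ (x0 ∧ x1)) ∧ ¬((F ∧ x0) ∨ F))
  step 2: (((¬x0 ∧ x1) ∨ (¬x0 ∧ ¬x0)) ∧ ((T ∨ ¬F) ∨ (x0 ∧ ¬x1))) ∨ ((x0 ∨ (x0 ∧ x1)) ∧ ¬((F ∧ x0) ∨ F))
  step 3: (((¬x0 ∧ x1) ∨ ¬x0) ∧ ((T ∨ ¬F) ∨ (x0 ∧ ¬x1))) ∨ ((x0 ∨ (x0 ∧ x1)) ∧ ¬((F ∧ x0) ∨ F))
  step 4: (((¬x0 ∧ x1) ∨ ¬x0) ∧ (T ∨ (x0 ∧ ¬x1))) ∨ ((x0 ∨ (x0 ∧ x1)) ∧ ¬((F ∧ x0) ∨ F))
  step 5: (((¬x0 ∧ x1) ∨ ¬x0) ∧ T) ∨ ((x0 ∨ (x0 ∧ x1)) ∧ ¬((F ∧ x0) ∨ F))
  step 6: ((¬x0 ∧ x1) ∨ ¬x0) ∨ ((x0 ∨ (x0 ∧ x1)) ∧ ¬((F ∧ x0) ∨ F))
  step 7: ((¬x0 ∧ x1) ∨ ¬x0) ∨ ((x0 ∨ (x0 ∧ x1)) ∧ (¬(F ∧ x0) ∧ ¬F))

Answer: after 7 steps: ((¬x0 ∧ x1) ∨ ¬x0) ∨ ((x0 ∨ (x0 ∧ x1)) ∧ (¬(F ∧ x0) ∧ ¬F))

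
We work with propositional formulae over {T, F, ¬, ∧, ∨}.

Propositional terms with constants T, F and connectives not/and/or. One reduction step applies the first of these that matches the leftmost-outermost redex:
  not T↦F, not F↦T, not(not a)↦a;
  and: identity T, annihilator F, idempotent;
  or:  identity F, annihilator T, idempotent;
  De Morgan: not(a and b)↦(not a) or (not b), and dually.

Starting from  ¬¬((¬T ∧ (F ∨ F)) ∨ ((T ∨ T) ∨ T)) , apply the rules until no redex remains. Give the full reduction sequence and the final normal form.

  start: ¬¬((¬T ∧ (F ∨ F)) ∨ ((T ∨ T) ∨ T))
  →1  (¬T ∧ (F ∨ F)) ∨ ((T ∨ T) ∨ T)
  →2  (F ∧ (F ∨ F)) ∨ ((T ∨ T) ∨ T)
  →3  F ∨ ((T ∨ T) ∨ T)
  →4  (T ∨ T) ∨ T
  →5  T

Answer: normal form = T  (in 5 steps)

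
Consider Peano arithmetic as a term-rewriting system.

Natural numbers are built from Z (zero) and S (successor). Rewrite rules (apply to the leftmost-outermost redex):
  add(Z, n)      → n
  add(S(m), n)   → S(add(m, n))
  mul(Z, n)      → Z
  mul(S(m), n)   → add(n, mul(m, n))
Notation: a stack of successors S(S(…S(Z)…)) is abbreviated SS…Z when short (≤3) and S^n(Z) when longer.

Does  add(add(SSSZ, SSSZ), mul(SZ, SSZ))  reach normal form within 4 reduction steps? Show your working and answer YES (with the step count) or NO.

Answer: NO — after 4 steps the term is S(S(add(add(SZ, SSSZ), mul(SZ, SSZ)))), not yet normal

Working:
  start: add(add(SSSZ, SSSZ), mul(SZ, SSZ))
  [1] add(S(add(SSZ, SSSZ)), mul(SZ, SSZ))
  [2] S(add(add(SSZ, SSSZ), mul(SZ, SSZ)))
  [3] S(add(S(add(SZ, SSSZ)), mul(SZ, SSZ)))
  [4] S(S(add(add(SZ, SSSZ), mul(SZ, SSZ))))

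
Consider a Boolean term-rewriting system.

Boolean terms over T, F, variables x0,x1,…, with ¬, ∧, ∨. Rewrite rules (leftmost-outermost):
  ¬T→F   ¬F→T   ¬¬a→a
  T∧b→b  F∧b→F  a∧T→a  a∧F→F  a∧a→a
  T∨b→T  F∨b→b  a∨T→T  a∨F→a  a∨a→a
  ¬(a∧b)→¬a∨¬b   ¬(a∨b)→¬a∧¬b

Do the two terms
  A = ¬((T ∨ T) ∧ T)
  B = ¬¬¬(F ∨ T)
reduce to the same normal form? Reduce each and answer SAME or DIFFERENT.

Answer: SAME — A ⇓ F, B ⇓ F

Reduction:
Term A:
  start: ¬((T ∨ T) ∧ T)
  →1  ¬(T ∨ T) ∨ ¬T
  →2  (¬T ∧ ¬T) ∨ ¬T
  →3  ¬T ∨ ¬T
  →4  ¬T
  →5  F

Term B:
  start: ¬¬¬(F ∨ T)
  →1  ¬(F ∨ T)
  →2  ¬F ∧ ¬T
  →3  T ∧ ¬T
  →4  ¬T
  →5  F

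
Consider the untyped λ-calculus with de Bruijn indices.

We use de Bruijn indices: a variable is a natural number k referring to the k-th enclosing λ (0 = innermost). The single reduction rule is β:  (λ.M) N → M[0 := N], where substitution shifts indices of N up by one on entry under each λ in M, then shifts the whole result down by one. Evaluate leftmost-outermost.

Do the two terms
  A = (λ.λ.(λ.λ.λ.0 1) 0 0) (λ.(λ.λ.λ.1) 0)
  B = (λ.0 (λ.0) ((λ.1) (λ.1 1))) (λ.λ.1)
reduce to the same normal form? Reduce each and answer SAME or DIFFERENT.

Answer: DIFFERENT — A ⇓ λ.λ.0 1, B ⇓ λ.0

Working:
Term A:
  start: (λ.λ.(λ.λ.λ.0 1) 0 0) (λ.(λ.λ.λ.1) 0)
  →1  λ.(λ.λ.λ.0 1) 0 0
  →2  λ.(λ.λ.0 1) 0
  →3  λ.λ.0 1

Term B:
  start: (λ.0 (λ.0) ((λ.1) (λ.1 1))) (λ.λ.1)
  →1  (λ.λ.1) (λ.0) ((λ.λ.λ.1) (λ.(λ.λ.1) (λ.λ.1)))
  →2  (λ.λ.0) ((λ.λ.λ.1) (λ.(λ.λ.1) (λ.λ.1)))
  →3  λ.0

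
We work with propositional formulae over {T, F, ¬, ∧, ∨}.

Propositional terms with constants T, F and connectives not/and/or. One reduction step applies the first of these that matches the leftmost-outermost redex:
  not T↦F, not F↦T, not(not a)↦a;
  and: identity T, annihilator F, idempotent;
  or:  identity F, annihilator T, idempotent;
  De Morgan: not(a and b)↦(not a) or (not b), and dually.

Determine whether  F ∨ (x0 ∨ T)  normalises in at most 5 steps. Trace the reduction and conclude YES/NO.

Answer: YES — reaches normal form T in 2 ≤ 5 steps

Working:
  start: F ∨ (x0 ∨ T)
  →1  x0 ∨ T
  →2  T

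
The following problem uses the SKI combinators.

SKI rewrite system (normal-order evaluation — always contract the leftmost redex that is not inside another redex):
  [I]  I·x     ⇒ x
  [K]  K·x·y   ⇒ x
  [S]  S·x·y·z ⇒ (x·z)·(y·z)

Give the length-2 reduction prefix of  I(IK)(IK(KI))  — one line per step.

Answer: after 2 steps: K(IK(KI))

Reduction:
  start: I(IK)(IK(KI))
  →1  IK(IK(KI))
  →2  K(IK(KI))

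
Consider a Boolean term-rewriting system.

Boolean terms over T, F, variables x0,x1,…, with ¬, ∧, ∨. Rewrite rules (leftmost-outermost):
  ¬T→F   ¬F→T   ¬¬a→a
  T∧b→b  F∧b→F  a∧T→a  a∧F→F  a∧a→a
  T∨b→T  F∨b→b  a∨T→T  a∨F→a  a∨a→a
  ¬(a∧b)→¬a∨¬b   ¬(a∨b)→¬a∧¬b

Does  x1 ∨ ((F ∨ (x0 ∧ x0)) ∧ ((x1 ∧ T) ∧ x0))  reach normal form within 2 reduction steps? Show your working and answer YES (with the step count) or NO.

Answer: NO — after 2 steps the term is x1 ∨ (x0 ∧ ((x1 ∧ T) ∧ x0)), not yet normal

Working:
  start: x1 ∨ ((F ∨ (x0 ∧ x0)) ∧ ((x1 ∧ T) ∧ x0))
  →1  x1 ∨ ((x0 ∧ x0) ∧ ((x1 ∧ T) ∧ x0))
  →2  x1 ∨ (x0 ∧ ((x1 ∧ T) ∧ x0))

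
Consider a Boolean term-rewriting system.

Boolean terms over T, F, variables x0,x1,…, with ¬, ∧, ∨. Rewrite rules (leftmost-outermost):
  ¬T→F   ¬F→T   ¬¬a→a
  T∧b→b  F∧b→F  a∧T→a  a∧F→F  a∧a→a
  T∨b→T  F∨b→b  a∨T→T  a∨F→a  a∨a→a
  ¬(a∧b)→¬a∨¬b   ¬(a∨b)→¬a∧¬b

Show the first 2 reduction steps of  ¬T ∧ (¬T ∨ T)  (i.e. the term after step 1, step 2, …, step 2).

  start: ¬T ∧ (¬T ∨ T)
  [1] F ∧ (¬T ∨ T)
  [2] F

Answer: after 2 steps: F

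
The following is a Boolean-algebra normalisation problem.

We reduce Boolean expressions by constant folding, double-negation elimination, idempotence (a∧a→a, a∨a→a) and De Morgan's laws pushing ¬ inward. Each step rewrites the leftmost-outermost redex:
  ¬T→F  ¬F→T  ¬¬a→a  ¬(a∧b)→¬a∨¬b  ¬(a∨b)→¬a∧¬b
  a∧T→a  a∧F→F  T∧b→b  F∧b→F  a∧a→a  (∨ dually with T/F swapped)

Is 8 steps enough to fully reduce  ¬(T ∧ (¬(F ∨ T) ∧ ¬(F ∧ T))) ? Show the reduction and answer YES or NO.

Answer: YES — reaches normal form T in 7 ≤ 8 steps

Working:
  start: ¬(T ∧ (¬(F ∨ T) ∧ ¬(F ∧ T)))
  [1] ¬T ∨ ¬(¬(F ∨ T) ∧ ¬(F ∧ T))
  [2] F ∨ ¬(¬(F ∨ T) ∧ ¬(F ∧ T))
  [3] ¬(¬(F ∨ T) ∧ ¬(F ∧ T))
  [4] ¬¬(F ∨ T) ∨ ¬¬(F ∧ T)
  [5] (F ∨ T) ∨ ¬¬(F ∧ T)
  [6] T ∨ ¬¬(F ∧ T)
  [7] T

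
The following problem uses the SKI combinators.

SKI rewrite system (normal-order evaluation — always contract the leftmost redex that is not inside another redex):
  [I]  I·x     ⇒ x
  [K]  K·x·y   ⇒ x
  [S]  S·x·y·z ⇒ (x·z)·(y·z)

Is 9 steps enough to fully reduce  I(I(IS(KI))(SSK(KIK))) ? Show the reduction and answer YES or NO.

  start: I(I(IS(KI))(SSK(KIK)))
  →1  I(IS(KI))(SSK(KIK))
  →2  IS(KI)(SSK(KIK))
  →3  S(KI)(SSK(KIK))
  →4  S(KI)(S(KIK)(K(KIK)))
  →5  S(KI)(SI(K(KIK)))
  →6  S(KI)(SI(KI))

Answer: YES — reaches normal form S(KI)(SI(KI)) in 6 ≤ 9 steps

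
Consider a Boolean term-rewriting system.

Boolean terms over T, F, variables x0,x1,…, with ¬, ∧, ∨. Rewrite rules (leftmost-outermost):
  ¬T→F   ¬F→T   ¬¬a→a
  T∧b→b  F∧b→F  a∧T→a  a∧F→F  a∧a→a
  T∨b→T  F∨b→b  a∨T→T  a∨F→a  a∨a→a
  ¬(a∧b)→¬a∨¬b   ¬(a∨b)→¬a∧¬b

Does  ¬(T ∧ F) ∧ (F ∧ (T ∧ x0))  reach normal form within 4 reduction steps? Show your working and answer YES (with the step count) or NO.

Answer: NO — after 4 steps the term is T ∧ (F ∧ (T ∧ x0)), not yet normal

Working:
  start: ¬(T ∧ F) ∧ (F ∧ (T ∧ x0))
  →1  (¬T ∨ ¬F) ∧ (F ∧ (T ∧ x0))
  →2  (F ∨ ¬F) ∧ (F ∧ (T ∧ x0))
  →3  ¬F ∧ (F ∧ (T ∧ x0))
  →4  T ∧ (F ∧ (T ∧ x0))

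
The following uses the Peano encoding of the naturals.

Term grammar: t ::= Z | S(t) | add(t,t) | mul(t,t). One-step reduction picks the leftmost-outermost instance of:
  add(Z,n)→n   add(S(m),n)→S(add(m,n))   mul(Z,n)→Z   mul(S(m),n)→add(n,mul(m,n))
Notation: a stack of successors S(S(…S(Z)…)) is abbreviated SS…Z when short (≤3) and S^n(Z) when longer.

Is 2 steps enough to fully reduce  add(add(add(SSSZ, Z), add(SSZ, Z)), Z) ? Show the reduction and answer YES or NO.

Answer: NO — after 2 steps the term is add(S(add(add(SSZ, Z), add(SSZ, Z))), Z), not yet normal

Reduction:
  start: add(add(add(SSSZ, Z), add(SSZ, Z)), Z)
  →1  add(add(S(add(SSZ, Z)), add(SSZ, Z)), Z)
  →2  add(S(add(add(SSZ, Z), add(SSZ, Z))), Z)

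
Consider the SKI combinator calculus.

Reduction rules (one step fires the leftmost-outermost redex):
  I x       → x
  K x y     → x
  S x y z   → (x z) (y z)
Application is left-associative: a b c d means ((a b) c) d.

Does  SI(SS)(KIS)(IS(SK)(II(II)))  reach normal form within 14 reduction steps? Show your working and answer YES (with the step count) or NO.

  start: SI(SS)(KIS)(IS(SK)(II(II)))
  step 1: I(KIS)(SS(KIS))(IS(SK)(II(II)))
  step 2: KIS(SS(KIS))(IS(SK)(II(II)))
  step 3: I(SS(KIS))(IS(SK)(II(II)))
  step 4: SS(KIS)(IS(SK)(II(II)))
  step 5: S(IS(SK)(II(II)))(KIS(IS(SK)(II(II))))
  step 6: S(S(SK)(II(II)))(KIS(IS(SK)(II(II))))
  step 7: S(S(SK)(I(II)))(KIS(IS(SK)(II(II))))
  step 8: S(S(SK)(II))(KIS(IS(SK)(II(II))))
  step 9: S(S(SK)I)(KIS(IS(SK)(II(II))))
  step 10: S(S(SK)I)(I(IS(SK)(II(II))))
  step 11: S(S(SK)I)(IS(SK)(II(II)))
  step 12: S(S(SK)I)(S(SK)(II(II)))
  step 13: S(S(SK)I)(S(SK)(I(II)))
  step 14: S(S(SK)I)(S(SK)(II))

Answer: NO — after 14 steps the term is S(S(SK)I)(S(SK)(II)), not yet normal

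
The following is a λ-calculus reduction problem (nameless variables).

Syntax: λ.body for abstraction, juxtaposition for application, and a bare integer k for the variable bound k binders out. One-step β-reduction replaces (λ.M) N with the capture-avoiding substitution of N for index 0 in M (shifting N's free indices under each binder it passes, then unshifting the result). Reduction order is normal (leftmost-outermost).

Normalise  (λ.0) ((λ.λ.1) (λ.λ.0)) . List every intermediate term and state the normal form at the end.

  start: (λ.0) ((λ.λ.1) (λ.λ.0))
  [1] (λ.λ.1) (λ.λ.0)
  [2] λ.λ.λ.0

Answer: normal form = λ.λ.λ.0  (in 2 steps)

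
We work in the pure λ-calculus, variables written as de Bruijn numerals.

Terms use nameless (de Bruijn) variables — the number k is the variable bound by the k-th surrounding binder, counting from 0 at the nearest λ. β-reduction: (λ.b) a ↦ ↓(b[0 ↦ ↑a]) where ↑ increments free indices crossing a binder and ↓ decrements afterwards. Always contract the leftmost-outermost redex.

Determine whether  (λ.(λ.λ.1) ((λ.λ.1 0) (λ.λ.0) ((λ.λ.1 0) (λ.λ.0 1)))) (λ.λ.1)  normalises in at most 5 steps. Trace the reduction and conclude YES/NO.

Answer: YES — reaches normal form λ.λ.0 in 5 ≤ 5 steps

Derivation:
  start: (λ.(λ.λ.1) ((λ.λ.1 0) (λ.λ.0) ((λ.λ.1 0) (λ.λ.0 1)))) (λ.λ.1)
  step 1: (λ.λ.1) ((λ.λ.1 0) (λ.λ.0) ((λ.λ.1 0) (λ.λ.0 1)))
  step 2: λ.(λ.λ.1 0) (λ.λ.0) ((λ.λ.1 0) (λ.λ.0 1))
  step 3: λ.(λ.(λ.λ.0) 0) ((λ.λ.1 0) (λ.λ.0 1))
  step 4: λ.(λ.λ.0) ((λ.λ.1 0) (λ.λ.0 1))
  step 5: λ.λ.0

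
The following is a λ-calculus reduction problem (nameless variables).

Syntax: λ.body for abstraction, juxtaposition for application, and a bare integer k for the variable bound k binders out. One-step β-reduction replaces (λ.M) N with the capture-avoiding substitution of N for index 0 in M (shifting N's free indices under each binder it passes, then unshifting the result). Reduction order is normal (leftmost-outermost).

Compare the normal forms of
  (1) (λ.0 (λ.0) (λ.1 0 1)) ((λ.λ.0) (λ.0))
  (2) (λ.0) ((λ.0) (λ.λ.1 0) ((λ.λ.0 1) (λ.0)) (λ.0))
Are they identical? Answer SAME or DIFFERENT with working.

Answer: DIFFERENT — A ⇓ λ.0 (λ.0), B ⇓ λ.0

Derivation:
Term A:
  start: (λ.0 (λ.0) (λ.1 0 1)) ((λ.λ.0) (λ.0))
  →1  (λ.λ.0) (λ.0) (λ.0) (λ.(λ.λ.0) (λ.0) 0 ((λ.λ.0) (λ.0)))
  →2  (λ.0) (λ.0) (λ.(λ.λ.0) (λ.0) 0 ((λ.λ.0) (λ.0)))
  →3  (λ.0) (λ.(λ.λ.0) (λ.0) 0 ((λ.λ.0) (λ.0)))
  →4  λ.(λ.λ.0) (λ.0) 0 ((λ.λ.0) (λ.0))
  →5  λ.(λ.0) 0 ((λ.λ.0) (λ.0))
  →6  λ.0 ((λ.λ.0) (λ.0))
  →7  λ.0 (λ.0)

Term B:
  start: (λ.0) ((λ.0) (λ.λ.1 0) ((λ.λ.0 1) (λ.0)) (λ.0))
  →1  (λ.0) (λ.λ.1 0) ((λ.λ.0 1) (λ.0)) (λ.0)
  →2  (λ.λ.1 0) ((λ.λ.0 1) (λ.0)) (λ.0)
  →3  (λ.(λ.λ.0 1) (λ.0) 0) (λ.0)
  →4  (λ.λ.0 1) (λ.0) (λ.0)
  →5  (λ.0 (λ.0)) (λ.0)
  →6  (λ.0) (λ.0)
  →7  λ.0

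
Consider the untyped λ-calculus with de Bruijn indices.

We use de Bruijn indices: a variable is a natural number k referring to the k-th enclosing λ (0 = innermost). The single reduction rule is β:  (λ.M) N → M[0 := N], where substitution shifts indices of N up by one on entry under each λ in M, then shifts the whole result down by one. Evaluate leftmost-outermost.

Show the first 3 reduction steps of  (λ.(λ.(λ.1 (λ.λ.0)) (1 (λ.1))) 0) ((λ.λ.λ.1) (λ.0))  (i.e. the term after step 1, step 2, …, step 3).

Answer: after 3 steps: (λ.λ.λ.1) (λ.0) (λ.λ.0)

Derivation:
  start: (λ.(λ.(λ.1 (λ.λ.0)) (1 (λ.1))) 0) ((λ.λ.λ.1) (λ.0))
  step 1: (λ.(λ.1 (λ.λ.0)) ((λ.λ.λ.1) (λ.0) (λ.1))) ((λ.λ.λ.1) (λ.0))
  step 2: (λ.(λ.λ.λ.1) (λ.0) (λ.λ.0)) ((λ.λ.λ.1) (λ.0) (λ.(λ.λ.λ.1) (λ.0)))
  step 3: (λ.λ.λ.1) (λ.0) (λ.λ.0)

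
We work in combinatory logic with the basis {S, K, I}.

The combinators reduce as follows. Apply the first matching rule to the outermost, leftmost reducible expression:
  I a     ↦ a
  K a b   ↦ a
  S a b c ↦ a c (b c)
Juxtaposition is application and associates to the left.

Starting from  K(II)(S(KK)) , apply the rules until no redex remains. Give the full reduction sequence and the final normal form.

  start: K(II)(S(KK))
  [1] II
  [2] I

Answer: normal form = I  (in 2 steps)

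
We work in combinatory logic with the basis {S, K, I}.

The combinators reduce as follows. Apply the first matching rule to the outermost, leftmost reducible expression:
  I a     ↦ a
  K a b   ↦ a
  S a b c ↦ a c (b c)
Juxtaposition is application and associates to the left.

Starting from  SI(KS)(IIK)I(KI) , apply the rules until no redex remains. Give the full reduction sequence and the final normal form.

  start: SI(KS)(IIK)I(KI)
  step 1: I(IIK)(KS(IIK))I(KI)
  step 2: IIK(KS(IIK))I(KI)
  step 3: IK(KS(IIK))I(KI)
  step 4: K(KS(IIK))I(KI)
  step 5: KS(IIK)(KI)
  step 6: S(KI)

Answer: normal form = S(KI)  (in 6 steps)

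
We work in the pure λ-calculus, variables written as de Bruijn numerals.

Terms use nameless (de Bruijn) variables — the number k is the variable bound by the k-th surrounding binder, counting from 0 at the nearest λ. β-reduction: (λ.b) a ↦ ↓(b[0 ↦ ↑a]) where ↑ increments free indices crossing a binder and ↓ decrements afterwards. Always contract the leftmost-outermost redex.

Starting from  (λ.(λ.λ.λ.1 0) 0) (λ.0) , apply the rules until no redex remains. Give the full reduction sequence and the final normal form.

  start: (λ.(λ.λ.λ.1 0) 0) (λ.0)
  step 1: (λ.λ.λ.1 0) (λ.0)
  step 2: λ.λ.1 0

Answer: normal form = λ.λ.1 0  (in 2 steps)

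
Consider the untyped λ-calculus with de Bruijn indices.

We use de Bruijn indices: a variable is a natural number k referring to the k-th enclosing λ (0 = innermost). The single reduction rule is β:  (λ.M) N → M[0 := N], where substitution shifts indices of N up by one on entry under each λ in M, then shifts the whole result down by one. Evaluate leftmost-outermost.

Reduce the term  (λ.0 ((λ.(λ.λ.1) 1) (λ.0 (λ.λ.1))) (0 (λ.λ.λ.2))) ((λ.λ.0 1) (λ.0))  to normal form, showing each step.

  start: (λ.0 ((λ.(λ.λ.1) 1) (λ.0 (λ.λ.1))) (0 (λ.λ.λ.2))) ((λ.λ.0 1) (λ.0))
  step 1: (λ.λ.0 1) (λ.0) ((λ.(λ.λ.1) ((λ.λ.0 1) (λ.0))) (λ.0 (λ.λ.1))) ((λ.λ.0 1) (λ.0) (λ.λ.λ.2))
  step 2: (λ.0 (λ.0)) ((λ.(λ.λ.1) ((λ.λ.0 1) (λ.0))) (λ.0 (λ.λ.1))) ((λ.λ.0 1) (λ.0) (λ.λ.λ.2))
  step 3: (λ.(λ.λ.1) ((λ.λ.0 1) (λ.0))) (λ.0 (λ.λ.1)) (λ.0) ((λ.λ.0 1) (λ.0) (λ.λ.λ.2))
  step 4: (λ.λ.1) ((λ.λ.0 1) (λ.0)) (λ.0) ((λ.λ.0 1) (λ.0) (λ.λ.λ.2))
  step 5: (λ.(λ.λ.0 1) (λ.0)) (λ.0) ((λ.λ.0 1) (λ.0) (λ.λ.λ.2))
  step 6: (λ.λ.0 1) (λ.0) ((λ.λ.0 1) (λ.0) (λ.λ.λ.2))
  step 7: (λ.0 (λ.0)) ((λ.λ.0 1) (λ.0) (λ.λ.λ.2))
  step 8: (λ.λ.0 1) (λ.0) (λ.λ.λ.2) (λ.0)
  step 9: (λ.0 (λ.0)) (λ.λ.λ.2) (λ.0)
  step 10: (λ.λ.λ.2) (λ.0) (λ.0)
  step 11: (λ.λ.λ.0) (λ.0)
  step 12: λ.λ.0

Answer: normal form = λ.λ.0  (in 12 steps)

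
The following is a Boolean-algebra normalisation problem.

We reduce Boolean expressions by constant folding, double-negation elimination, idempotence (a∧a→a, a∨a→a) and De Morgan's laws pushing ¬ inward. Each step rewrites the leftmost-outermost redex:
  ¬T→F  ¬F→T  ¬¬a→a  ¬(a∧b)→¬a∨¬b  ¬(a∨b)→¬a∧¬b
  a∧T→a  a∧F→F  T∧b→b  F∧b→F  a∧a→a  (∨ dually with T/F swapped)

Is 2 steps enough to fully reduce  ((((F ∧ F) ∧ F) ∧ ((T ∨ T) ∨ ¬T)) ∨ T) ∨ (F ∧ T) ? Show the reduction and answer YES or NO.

Answer: YES — reaches normal form T in 2 ≤ 2 steps

Working:
  start: ((((F ∧ F) ∧ F) ∧ ((T ∨ T) ∨ ¬T)) ∨ T) ∨ (F ∧ T)
  →1  T ∨ (F ∧ T)
  →2  T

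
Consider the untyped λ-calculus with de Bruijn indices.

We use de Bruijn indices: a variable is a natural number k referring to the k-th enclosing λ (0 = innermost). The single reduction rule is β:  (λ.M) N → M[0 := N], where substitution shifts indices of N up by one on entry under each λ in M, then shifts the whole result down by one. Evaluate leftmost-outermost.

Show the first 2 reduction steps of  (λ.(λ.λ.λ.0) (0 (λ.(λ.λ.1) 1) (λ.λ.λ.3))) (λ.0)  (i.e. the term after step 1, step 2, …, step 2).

Answer: after 2 steps: λ.λ.0

Reduction:
  start: (λ.(λ.λ.λ.0) (0 (λ.(λ.λ.1) 1) (λ.λ.λ.3))) (λ.0)
  step 1: (λ.λ.λ.0) ((λ.0) (λ.(λ.λ.1) (λ.0)) (λ.λ.λ.λ.0))
  step 2: λ.λ.0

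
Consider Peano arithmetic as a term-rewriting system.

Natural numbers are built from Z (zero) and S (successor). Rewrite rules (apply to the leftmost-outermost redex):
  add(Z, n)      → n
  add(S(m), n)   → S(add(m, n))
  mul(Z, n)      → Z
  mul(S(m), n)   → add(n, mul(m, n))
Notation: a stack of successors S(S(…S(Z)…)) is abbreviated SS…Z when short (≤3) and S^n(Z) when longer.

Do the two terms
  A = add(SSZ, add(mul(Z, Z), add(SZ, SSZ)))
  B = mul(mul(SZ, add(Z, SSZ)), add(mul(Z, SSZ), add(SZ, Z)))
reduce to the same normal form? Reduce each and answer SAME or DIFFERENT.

Term A:
  start: add(SSZ, add(mul(Z, Z), add(SZ, SSZ)))
  step 1: S(add(SZ, add(mul(Z, Z), add(SZ, SSZ))))
  step 2: S(S(add(Z, add(mul(Z, Z), add(SZ, SSZ)))))
  step 3: S(S(add(mul(Z, Z), add(SZ, SSZ))))
  step 4: S(S(add(Z, add(SZ, SSZ))))
  step 5: S(S(add(SZ, SSZ)))
  step 6: S(S(S(add(Z, SSZ))))
  step 7: S^5(Z)

Term B:
  start: mul(mul(SZ, add(Z, SSZ)), add(mul(Z, SSZ), add(SZ, Z)))
  step 1: mul(add(add(Z, SSZ), mul(Z, add(Z, SSZ))), add(mul(Z, SSZ), add(SZ, Z)))
  step 2: mul(add(SSZ, mul(Z, add(Z, SSZ))), add(mul(Z, SSZ), add(SZ, Z)))
  step 3: mul(S(add(SZ, mul(Z, add(Z, SSZ)))), add(mul(Z, SSZ), add(SZ, Z)))
  step 4: add(add(mul(Z, SSZ), add(SZ, Z)), mul(add(SZ, mul(Z, add(Z, SSZ))), add(mul(Z, SSZ), add(SZ, Z))))
  step 5: add(add(Z, add(SZ, Z)), mul(add(SZ, mul(Z, add(Z, SSZ))), add(mul(Z, SSZ), add(SZ, Z))))
  step 6: add(add(SZ, Z), mul(add(SZ, mul(Z, add(Z, SSZ))), add(mul(Z, SSZ), add(SZ, Z))))
  step 7: add(S(add(Z, Z)), mul(add(SZ, mul(Z, add(Z, SSZ))), add(mul(Z, SSZ), add(SZ, Z))))
  step 8: S(add(add(Z, Z), mul(add(SZ, mul(Z, add(Z, SSZ))), add(mul(Z, SSZ), add(SZ, Z)))))
  step 9: S(add(Z, mul(add(SZ, mul(Z, add(Z, SSZ))), add(mul(Z, SSZ), add(SZ, Z)))))
  step 10: S(mul(add(SZ, mul(Z, add(Z, SSZ))), add(mul(Z, SSZ), add(SZ, Z))))
  step 11: S(mul(S(add(Z, mul(Z, add(Z, SSZ)))), add(mul(Z, SSZ), add(SZ, Z))))
  step 12: S(add(add(mul(Z, SSZ), add(SZ, Z)), mul(add(Z, mul(Z, add(Z, SSZ))), add(mul(Z, SSZ), add(SZ, Z)))))
  step 13: S(add(add(Z, add(SZ, Z)), mul(add(Z, mul(Z, add(Z, SSZ))), add(mul(Z, SSZ), add(SZ, Z)))))
  step 14: S(add(add(SZ, Z), mul(add(Z, mul(Z, add(Z, SSZ))), add(mul(Z, SSZ), add(SZ, Z)))))
  step 15: S(add(S(add(Z, Z)), mul(add(Z, mul(Z, add(Z, SSZ))), add(mul(Z, SSZ), add(SZ, Z)))))
  step 16: S(S(add(add(Z, Z), mul(add(Z, mul(Z, add(Z, SSZ))), add(mul(Z, SSZ), add(SZ, Z))))))
  step 17: S(S(add(Z, mul(add(Z, mul(Z, add(Z, SSZ))), add(mul(Z, SSZ), add(SZ, Z))))))
  step 18: S(S(mul(add(Z, mul(Z, add(Z, SSZ))), add(mul(Z, SSZ), add(SZ, Z)))))
  step 19: S(S(mul(mul(Z, add(Z, SSZ)), add(mul(Z, SSZ), add(SZ, Z)))))
  step 20: S(S(mul(Z, add(mul(Z, SSZ), add(SZ, Z)))))
  step 21: SSZ

Answer: DIFFERENT — A ⇓ S^5(Z), B ⇓ SSZ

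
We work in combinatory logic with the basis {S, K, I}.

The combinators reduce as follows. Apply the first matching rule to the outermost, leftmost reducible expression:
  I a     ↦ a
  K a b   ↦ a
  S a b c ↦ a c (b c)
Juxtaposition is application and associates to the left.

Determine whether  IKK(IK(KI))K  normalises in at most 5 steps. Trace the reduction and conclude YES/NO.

  start: IKK(IK(KI))K
  [1] KK(IK(KI))K
  [2] KK

Answer: YES — reaches normal form KK in 2 ≤ 5 steps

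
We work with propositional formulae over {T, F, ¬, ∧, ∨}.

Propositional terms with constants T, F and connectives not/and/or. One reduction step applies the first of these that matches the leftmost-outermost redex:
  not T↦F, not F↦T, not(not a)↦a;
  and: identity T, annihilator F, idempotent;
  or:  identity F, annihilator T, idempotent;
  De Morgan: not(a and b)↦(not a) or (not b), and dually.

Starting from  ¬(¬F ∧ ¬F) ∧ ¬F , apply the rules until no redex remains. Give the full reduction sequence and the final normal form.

Answer: normal form = F  (in 4 steps)

Derivation:
  start: ¬(¬F ∧ ¬F) ∧ ¬F
  step 1: (¬¬F ∨ ¬¬F) ∧ ¬F
  step 2: ¬¬F ∧ ¬F
  step 3: F ∧ ¬F
  step 4: F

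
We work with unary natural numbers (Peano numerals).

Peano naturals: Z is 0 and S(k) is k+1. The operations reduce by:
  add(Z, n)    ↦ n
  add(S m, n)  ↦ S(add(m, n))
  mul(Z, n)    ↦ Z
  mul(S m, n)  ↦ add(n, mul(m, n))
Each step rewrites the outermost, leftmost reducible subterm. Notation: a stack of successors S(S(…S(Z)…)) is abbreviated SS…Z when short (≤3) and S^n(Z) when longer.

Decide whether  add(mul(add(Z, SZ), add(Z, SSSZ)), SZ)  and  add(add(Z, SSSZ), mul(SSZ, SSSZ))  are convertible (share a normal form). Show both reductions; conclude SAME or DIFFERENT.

Term A:
  start: add(mul(add(Z, SZ), add(Z, SSSZ)), SZ)
  →1  add(mul(SZ, add(Z, SSSZ)), SZ)
  →2  add(add(add(Z, SSSZ), mul(Z, add(Z, SSSZ))), SZ)
  →3  add(add(SSSZ, mul(Z, add(Z, SSSZ))), SZ)
  →4  add(S(add(SSZ, mul(Z, add(Z, SSSZ)))), SZ)
  →5  S(add(add(SSZ, mul(Z, add(Z, SSSZ))), SZ))
  →6  S(add(S(add(SZ, mul(Z, add(Z, SSSZ)))), SZ))
  →7  S(S(add(add(SZ, mul(Z, add(Z, SSSZ))), SZ)))
  →8  S(S(add(S(add(Z, mul(Z, add(Z, SSSZ)))), SZ)))
  →9  S(S(S(add(add(Z, mul(Z, add(Z, SSSZ))), SZ))))
  →10  S(S(S(add(mul(Z, add(Z, SSSZ)), SZ))))
  →11  S(S(S(add(Z, SZ))))
  →12  S^4(Z)

Term B:
  start: add(add(Z, SSSZ), mul(SSZ, SSSZ))
  →1  add(SSSZ, mul(SSZ, SSSZ))
  →2  S(add(SSZ, mul(SSZ, SSSZ)))
  →3  S(S(add(SZ, mul(SSZ, SSSZ))))
  →4  S(S(S(add(Z, mul(SSZ, SSSZ)))))
  →5  S(S(S(mul(SSZ, SSSZ))))
  →6  S(S(S(add(SSSZ, mul(SZ, SSSZ)))))
  →7  S(S(S(S(add(SSZ, mul(SZ, SSSZ))))))
  →8  S(S(S(S(S(add(SZ, mul(SZ, SSSZ)))))))
  →9  S(S(S(S(S(S(add(Z, mul(SZ, SSSZ))))))))
  →10  S(S(S(S(S(S(mul(SZ, SSSZ)))))))
  →11  S(S(S(S(S(S(add(SSSZ, mul(Z, SSSZ))))))))
  →12  S(S(S(S(S(S(S(add(SSZ, mul(Z, SSSZ)))))))))
  →13  S(S(S(S(S(S(S(S(add(SZ, mul(Z, SSSZ))))))))))
  →14  S(S(S(S(S(S(S(S(S(add(Z, mul(Z, SSSZ)))))))))))
  →15  S(S(S(S(S(S(S(S(S(mul(Z, SSSZ))))))))))
  →16  S^9(Z)

Answer: DIFFERENT — A ⇓ S^4(Z), B ⇓ S^9(Z)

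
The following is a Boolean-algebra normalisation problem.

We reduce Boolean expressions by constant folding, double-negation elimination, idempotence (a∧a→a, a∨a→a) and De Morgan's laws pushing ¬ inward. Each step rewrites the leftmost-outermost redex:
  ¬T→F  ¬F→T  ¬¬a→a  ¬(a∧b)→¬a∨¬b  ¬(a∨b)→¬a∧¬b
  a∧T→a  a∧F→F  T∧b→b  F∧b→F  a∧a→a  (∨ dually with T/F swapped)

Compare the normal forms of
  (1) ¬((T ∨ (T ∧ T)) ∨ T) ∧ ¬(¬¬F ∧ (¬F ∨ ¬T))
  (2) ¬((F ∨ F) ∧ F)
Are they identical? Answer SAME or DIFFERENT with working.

Term A:
  start: ¬((T ∨ (T ∧ T)) ∨ T) ∧ ¬(¬¬F ∧ (¬F ∨ ¬T))
  step 1: (¬(T ∨ (T ∧ T)) ∧ ¬T) ∧ ¬(¬¬F ∧ (¬F ∨ ¬T))
  step 2: ((¬T ∧ ¬(T ∧ T)) ∧ ¬T) ∧ ¬(¬¬F ∧ (¬F ∨ ¬T))
  step 3: ((F ∧ ¬(T ∧ T)) ∧ ¬T) ∧ ¬(¬¬F ∧ (¬F ∨ ¬T))
  step 4: (F ∧ ¬T) ∧ ¬(¬¬F ∧ (¬F ∨ ¬T))
  step 5: F ∧ ¬(¬¬F ∧ (¬F ∨ ¬T))
  step 6: F

Term B:
  start: ¬((F ∨ F) ∧ F)
  step 1: ¬(F ∨ F) ∨ ¬F
  step 2: (¬F ∧ ¬F) ∨ ¬F
  step 3: ¬F ∨ ¬F
  step 4: ¬F
  step 5: T

Answer: DIFFERENT — A ⇓ F, B ⇓ T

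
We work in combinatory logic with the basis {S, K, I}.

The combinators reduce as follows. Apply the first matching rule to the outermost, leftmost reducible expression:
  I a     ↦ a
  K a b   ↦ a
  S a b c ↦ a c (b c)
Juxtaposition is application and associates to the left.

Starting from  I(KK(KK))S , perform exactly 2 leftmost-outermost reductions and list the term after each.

Answer: after 2 steps: KS

Reduction:
  start: I(KK(KK))S
  [1] KK(KK)S
  [2] KS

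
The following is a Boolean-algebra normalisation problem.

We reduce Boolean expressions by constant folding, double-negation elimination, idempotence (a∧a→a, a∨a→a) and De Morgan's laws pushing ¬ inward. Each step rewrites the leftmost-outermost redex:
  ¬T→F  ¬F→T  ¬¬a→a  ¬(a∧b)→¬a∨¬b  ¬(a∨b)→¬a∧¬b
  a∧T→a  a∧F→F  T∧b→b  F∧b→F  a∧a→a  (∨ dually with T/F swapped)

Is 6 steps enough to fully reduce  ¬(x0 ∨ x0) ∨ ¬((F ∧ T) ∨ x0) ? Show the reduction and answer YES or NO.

Answer: NO — after 6 steps the term is ¬x0 ∨ (T ∧ ¬x0), not yet normal

Derivation:
  start: ¬(x0 ∨ x0) ∨ ¬((F ∧ T) ∨ x0)
  [1] (¬x0 ∧ ¬x0) ∨ ¬((F ∧ T) ∨ x0)
  [2] ¬x0 ∨ ¬((F ∧ T) ∨ x0)
  [3] ¬x0 ∨ (¬(F ∧ T) ∧ ¬x0)
  [4] ¬x0 ∨ ((¬F ∨ ¬T) ∧ ¬x0)
  [5] ¬x0 ∨ ((T ∨ ¬T) ∧ ¬x0)
  [6] ¬x0 ∨ (T ∧ ¬x0)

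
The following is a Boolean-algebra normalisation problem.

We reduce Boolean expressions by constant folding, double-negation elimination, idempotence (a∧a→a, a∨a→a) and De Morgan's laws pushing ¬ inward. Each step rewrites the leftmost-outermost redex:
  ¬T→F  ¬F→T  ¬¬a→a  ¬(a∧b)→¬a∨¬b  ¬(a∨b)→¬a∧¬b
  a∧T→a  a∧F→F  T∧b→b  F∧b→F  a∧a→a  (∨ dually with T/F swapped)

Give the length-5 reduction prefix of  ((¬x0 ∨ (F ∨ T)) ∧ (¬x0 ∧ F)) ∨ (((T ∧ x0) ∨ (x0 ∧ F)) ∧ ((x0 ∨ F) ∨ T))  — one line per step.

Answer: after 5 steps: ((T ∧ x0) ∨ (x0 ∧ F)) ∧ ((x0 ∨ F) ∨ T)

Derivation:
  start: ((¬x0 ∨ (F ∨ T)) ∧ (¬x0 ∧ F)) ∨ (((T ∧ x0) ∨ (x0 ∧ F)) ∧ ((x0 ∨ F) ∨ T))
  →1  ((¬x0 ∨ T) ∧ (¬x0 ∧ F)) ∨ (((T ∧ x0) ∨ (x0 ∧ F)) ∧ ((x0 ∨ F) ∨ T))
  →2  (T ∧ (¬x0 ∧ F)) ∨ (((T ∧ x0) ∨ (x0 ∧ F)) ∧ ((x0 ∨ F) ∨ T))
  →3  (¬x0 ∧ F) ∨ (((T ∧ x0) ∨ (x0 ∧ F)) ∧ ((x0 ∨ F) ∨ T))
  →4  F ∨ (((T ∧ x0) ∨ (x0 ∧ F)) ∧ ((x0 ∨ F) ∨ T))
  →5  ((T ∧ x0) ∨ (x0 ∧ F)) ∧ ((x0 ∨ F) ∨ T)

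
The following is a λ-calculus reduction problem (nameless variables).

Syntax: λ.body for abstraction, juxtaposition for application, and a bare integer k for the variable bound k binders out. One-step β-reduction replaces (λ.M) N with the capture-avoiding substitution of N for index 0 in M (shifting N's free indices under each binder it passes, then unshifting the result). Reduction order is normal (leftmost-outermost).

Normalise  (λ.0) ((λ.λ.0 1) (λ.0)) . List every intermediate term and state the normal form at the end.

Answer: normal form = λ.0 (λ.0)  (in 2 steps)

Working:
  start: (λ.0) ((λ.λ.0 1) (λ.0))
  [1] (λ.λ.0 1) (λ.0)
  [2] λ.0 (λ.0)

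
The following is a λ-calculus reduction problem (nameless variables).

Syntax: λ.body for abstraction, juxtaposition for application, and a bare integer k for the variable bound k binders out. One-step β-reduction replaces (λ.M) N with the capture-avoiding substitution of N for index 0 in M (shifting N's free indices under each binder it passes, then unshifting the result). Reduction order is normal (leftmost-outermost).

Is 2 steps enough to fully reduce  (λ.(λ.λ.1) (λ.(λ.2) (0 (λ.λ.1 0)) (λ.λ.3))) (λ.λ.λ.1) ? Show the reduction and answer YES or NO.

Answer: NO — after 2 steps the term is λ.λ.(λ.λ.λ.λ.1) (0 (λ.λ.1 0)) (λ.λ.λ.λ.λ.1), not yet normal

Reduction:
  start: (λ.(λ.λ.1) (λ.(λ.2) (0 (λ.λ.1 0)) (λ.λ.3))) (λ.λ.λ.1)
  →1  (λ.λ.1) (λ.(λ.λ.λ.λ.1) (0 (λ.λ.1 0)) (λ.λ.λ.λ.λ.1))
  →2  λ.λ.(λ.λ.λ.λ.1) (0 (λ.λ.1 0)) (λ.λ.λ.λ.λ.1)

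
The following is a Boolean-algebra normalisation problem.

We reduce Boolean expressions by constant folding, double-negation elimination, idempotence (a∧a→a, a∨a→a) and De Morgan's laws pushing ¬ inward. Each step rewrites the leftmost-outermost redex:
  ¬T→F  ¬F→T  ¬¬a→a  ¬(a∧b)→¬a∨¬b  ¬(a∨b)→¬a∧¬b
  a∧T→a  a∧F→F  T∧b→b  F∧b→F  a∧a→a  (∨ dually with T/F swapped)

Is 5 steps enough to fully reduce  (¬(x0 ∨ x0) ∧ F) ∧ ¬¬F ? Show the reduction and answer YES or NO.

  start: (¬(x0 ∨ x0) ∧ F) ∧ ¬¬F
  [1] F ∧ ¬¬F
  [2] F

Answer: YES — reaches normal form F in 2 ≤ 5 steps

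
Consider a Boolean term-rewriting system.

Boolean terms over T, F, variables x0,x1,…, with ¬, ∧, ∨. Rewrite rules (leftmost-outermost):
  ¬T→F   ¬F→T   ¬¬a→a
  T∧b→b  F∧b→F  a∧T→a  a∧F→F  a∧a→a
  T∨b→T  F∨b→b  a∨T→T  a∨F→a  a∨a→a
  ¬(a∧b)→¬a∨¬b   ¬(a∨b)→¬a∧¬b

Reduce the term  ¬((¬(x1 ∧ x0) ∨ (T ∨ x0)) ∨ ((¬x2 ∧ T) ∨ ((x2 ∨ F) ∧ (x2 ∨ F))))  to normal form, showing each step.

Answer: normal form = F  (in 8 steps)

Derivation:
  start: ¬((¬(x1 ∧ x0) ∨ (T ∨ x0)) ∨ ((¬x2 ∧ T) ∨ ((x2 ∨ F) ∧ (x2 ∨ F))))
  step 1: ¬(¬(x1 ∧ x0) ∨ (T ∨ x0)) ∧ ¬((¬x2 ∧ T) ∨ ((x2 ∨ F) ∧ (x2 ∨ F)))
  step 2: (¬¬(x1 ∧ x0) ∧ ¬(T ∨ x0)) ∧ ¬((¬x2 ∧ T) ∨ ((x2 ∨ F) ∧ (x2 ∨ F)))
  step 3: ((x1 ∧ x0) ∧ ¬(T ∨ x0)) ∧ ¬((¬x2 ∧ T) ∨ ((x2 ∨ F) ∧ (x2 ∨ F)))
  step 4: ((x1 ∧ x0) ∧ (¬T ∧ ¬x0)) ∧ ¬((¬x2 ∧ T) ∨ ((x2 ∨ F) ∧ (x2 ∨ F)))
  step 5: ((x1 ∧ x0) ∧ (F ∧ ¬x0)) ∧ ¬((¬x2 ∧ T) ∨ ((x2 ∨ F) ∧ (x2 ∨ F)))
  step 6: ((x1 ∧ x0) ∧ F) ∧ ¬((¬x2 ∧ T) ∨ ((x2 ∨ F) ∧ (x2 ∨ F)))
  step 7: F ∧ ¬((¬x2 ∧ T) ∨ ((x2 ∨ F) ∧ (x2 ∨ F)))
  step 8: F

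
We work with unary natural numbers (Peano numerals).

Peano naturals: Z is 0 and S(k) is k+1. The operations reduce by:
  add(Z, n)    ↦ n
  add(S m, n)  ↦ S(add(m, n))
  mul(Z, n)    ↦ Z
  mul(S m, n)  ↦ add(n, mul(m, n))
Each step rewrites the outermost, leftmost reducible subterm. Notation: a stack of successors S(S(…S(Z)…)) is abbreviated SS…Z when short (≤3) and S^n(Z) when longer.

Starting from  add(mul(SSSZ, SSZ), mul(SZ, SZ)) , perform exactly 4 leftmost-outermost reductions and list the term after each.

  start: add(mul(SSSZ, SSZ), mul(SZ, SZ))
  step 1: add(add(SSZ, mul(SSZ, SSZ)), mul(SZ, SZ))
  step 2: add(S(add(SZ, mul(SSZ, SSZ))), mul(SZ, SZ))
  step 3: S(add(add(SZ, mul(SSZ, SSZ)), mul(SZ, SZ)))
  step 4: S(add(S(add(Z, mul(SSZ, SSZ))), mul(SZ, SZ)))

Answer: after 4 steps: S(add(S(add(Z, mul(SSZ, SSZ))), mul(SZ, SZ)))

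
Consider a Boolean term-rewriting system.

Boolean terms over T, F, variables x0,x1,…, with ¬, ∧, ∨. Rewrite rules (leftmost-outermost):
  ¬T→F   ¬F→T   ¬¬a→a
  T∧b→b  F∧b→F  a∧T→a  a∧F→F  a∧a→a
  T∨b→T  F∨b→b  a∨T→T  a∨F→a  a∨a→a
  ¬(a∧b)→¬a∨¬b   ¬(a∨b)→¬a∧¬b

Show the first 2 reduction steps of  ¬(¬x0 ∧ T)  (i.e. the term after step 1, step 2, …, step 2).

Answer: after 2 steps: x0 ∨ ¬T

Derivation:
  start: ¬(¬x0 ∧ T)
  [1] ¬¬x0 ∨ ¬T
  [2] x0 ∨ ¬T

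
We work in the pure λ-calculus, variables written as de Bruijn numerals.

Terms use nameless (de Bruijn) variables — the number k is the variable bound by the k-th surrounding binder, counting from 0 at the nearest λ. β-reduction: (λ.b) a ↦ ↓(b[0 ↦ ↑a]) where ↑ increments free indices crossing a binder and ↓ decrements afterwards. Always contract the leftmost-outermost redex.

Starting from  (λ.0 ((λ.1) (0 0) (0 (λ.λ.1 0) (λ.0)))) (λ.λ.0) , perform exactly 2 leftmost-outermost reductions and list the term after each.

  start: (λ.0 ((λ.1) (0 0) (0 (λ.λ.1 0) (λ.0)))) (λ.λ.0)
  →1  (λ.λ.0) ((λ.λ.λ.0) ((λ.λ.0) (λ.λ.0)) ((λ.λ.0) (λ.λ.1 0) (λ.0)))
  →2  λ.0

Answer: after 2 steps: λ.0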